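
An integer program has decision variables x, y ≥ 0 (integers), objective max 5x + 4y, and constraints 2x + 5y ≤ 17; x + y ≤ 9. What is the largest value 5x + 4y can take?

The continuous relaxation peaks at (8.5, 0) with value 42.50; rounding to a feasible lattice point costs some objective.
(x,y)=(8,0): 2·8+5·0=16≤17, 1·8+1·0=8≤9, objective 40.
(x,y)=(7,0): 2·7+5·0=14≤17, 1·7+1·0=7≤9, objective 35.
The best lattice point is (8,0), giving 40.

40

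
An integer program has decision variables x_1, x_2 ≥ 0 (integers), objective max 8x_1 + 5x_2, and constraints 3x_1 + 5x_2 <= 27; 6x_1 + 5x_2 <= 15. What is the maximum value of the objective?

Relaxing integrality, the LP optimum is 20.00 at (x_1,x_2) = (2.5, 0), which is not an integer point.
(x_1,x_2)=(2,0) is feasible, giving 16.
(x_1,x_2)=(1,1) is feasible, giving 13.
(x_1,x_2)=(1,0) is feasible, giving 8.
The best lattice point is (2,0), giving 16.

16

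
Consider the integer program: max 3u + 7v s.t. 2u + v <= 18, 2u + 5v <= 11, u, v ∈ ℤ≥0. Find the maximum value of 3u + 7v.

Relaxing integrality, the LP optimum is 16.50 at (u,v) = (5.5, 0), which is not an integer point.
(u,v)=(3,1): 2·3+1·1=7≤18, 2·3+5·1=11≤11, objective 16.
(u,v)=(5,0): 2·5+1·0=10≤18, 2·5+5·0=10≤11, objective 15.
(u,v)=(2,1): 2·2+1·1=5≤18, 2·2+5·1=9≤11, objective 13.
Maximum is 16 at (u,v)=(3,1).

16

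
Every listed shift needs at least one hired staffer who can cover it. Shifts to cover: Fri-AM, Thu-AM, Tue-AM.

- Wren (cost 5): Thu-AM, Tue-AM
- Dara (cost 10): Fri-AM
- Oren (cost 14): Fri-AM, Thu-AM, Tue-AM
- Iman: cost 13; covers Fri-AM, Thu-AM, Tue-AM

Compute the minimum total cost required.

13

Iman alone covers Fri-AM, Thu-AM, Tue-AM — every shift.
Total cost: 13.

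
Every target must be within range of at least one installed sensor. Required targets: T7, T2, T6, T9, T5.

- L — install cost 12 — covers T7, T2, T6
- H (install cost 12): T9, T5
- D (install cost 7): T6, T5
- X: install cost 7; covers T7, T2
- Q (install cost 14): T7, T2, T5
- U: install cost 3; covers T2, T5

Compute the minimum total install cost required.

This is a weighted set-cover instance.
The greedy cost-per-new-target heuristic would pick U, L, and H for 27, but a cheaper cover exists.
Choose L and H: together they cover T7, T2, T6, T9, T5 — every target.
Total install cost: 12 + 12 = 24.
No cover costs less than 24.

24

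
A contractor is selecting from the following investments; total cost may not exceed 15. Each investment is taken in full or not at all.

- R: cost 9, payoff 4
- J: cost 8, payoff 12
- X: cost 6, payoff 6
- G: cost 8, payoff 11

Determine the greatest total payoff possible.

18

Allowing fractional choices, the relaxed optimum would be about 21.6, but investments are indivisible.
J + X: cost 8 + 6 = 14 ≤ 15, payoff 12 + 6 = 18.
X + G: cost 6 + 8 = 14 ≤ 15, payoff 6 + 11 = 17.
Best is J and X with total payoff 18.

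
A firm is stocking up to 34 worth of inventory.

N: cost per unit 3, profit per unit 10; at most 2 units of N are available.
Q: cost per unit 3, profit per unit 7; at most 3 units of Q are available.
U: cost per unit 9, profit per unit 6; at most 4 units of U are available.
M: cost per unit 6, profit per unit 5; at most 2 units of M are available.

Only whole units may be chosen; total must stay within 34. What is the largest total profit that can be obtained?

53

N has the best ratio (10/3); taking only N gives at most 2×10 = 20 (stopped by the supply cap of 2).
Mixing does better — 2×N, 3×Q, and 2×U: cost 33 ≤ 34, profit 2·10 + 3·7 + 2·6 = 53.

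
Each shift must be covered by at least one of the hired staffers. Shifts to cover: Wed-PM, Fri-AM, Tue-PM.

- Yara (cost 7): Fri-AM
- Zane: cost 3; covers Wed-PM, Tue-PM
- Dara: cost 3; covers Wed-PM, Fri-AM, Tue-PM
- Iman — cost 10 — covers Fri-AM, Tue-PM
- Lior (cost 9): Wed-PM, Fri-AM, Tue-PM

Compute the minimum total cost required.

3

This is a weighted set-cover instance.
Dara alone covers Wed-PM, Fri-AM, Tue-PM — every shift.
Total cost: 3.
No cover costs less than 3.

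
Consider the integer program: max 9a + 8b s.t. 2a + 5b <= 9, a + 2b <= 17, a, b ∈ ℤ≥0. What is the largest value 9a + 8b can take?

36

Relaxing integrality, the LP optimum is 40.50 at (a,b) = (4.5, 0), which is not an integer point.
(a,b)=(4,0): 2·4+5·0=8≤9, 1·4+2·0=4≤17, objective 36.
(a,b)=(3,0): 2·3+5·0=6≤9, 1·3+2·0=3≤17, objective 27.
The best lattice point is (4,0), giving 36.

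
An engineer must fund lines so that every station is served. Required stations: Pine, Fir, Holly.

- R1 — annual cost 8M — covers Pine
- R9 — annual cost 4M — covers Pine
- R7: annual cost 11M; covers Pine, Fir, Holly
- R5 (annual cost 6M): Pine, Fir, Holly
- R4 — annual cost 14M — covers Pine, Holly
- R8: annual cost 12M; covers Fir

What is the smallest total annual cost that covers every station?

6

R5 alone covers Pine, Fir, Holly — every station.
Total annual cost: 6.
No cover costs less than 6.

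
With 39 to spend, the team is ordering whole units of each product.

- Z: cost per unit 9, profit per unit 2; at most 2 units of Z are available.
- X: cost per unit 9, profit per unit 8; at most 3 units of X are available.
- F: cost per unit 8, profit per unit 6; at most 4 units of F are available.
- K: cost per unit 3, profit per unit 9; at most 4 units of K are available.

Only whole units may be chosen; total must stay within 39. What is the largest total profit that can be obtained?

60

This is a bounded integer knapsack.
K has the best ratio (9/3); taking only K gives at most 4×9 = 36 (stopped by the supply cap of 4).
Mixing does better — 3×X and 4×K: cost 39 ≤ 39, profit 3·8 + 4·9 = 60.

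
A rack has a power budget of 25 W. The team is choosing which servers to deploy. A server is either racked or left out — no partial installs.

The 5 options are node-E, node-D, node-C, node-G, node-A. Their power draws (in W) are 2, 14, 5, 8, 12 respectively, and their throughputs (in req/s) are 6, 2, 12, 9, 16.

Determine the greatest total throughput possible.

This is a 0-1 knapsack instance.
Take node-C, node-G, and node-A: power draw 5 + 8 + 12 = 25 ≤ 25, throughput 12 + 9 + 16 = 37.
No other feasible combination does better.

37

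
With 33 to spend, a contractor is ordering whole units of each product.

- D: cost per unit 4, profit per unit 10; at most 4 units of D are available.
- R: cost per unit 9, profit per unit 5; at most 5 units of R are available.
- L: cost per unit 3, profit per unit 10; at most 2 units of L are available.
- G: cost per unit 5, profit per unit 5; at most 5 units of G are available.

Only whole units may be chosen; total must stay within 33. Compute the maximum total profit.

70

L has the best ratio (10/3); taking only L gives at most 2×10 = 20 (stopped by the supply cap of 2).
Mixing does better — 4×D, 2×L, and 2×G: cost 32 ≤ 33, profit 4·10 + 2·10 + 2·5 = 70.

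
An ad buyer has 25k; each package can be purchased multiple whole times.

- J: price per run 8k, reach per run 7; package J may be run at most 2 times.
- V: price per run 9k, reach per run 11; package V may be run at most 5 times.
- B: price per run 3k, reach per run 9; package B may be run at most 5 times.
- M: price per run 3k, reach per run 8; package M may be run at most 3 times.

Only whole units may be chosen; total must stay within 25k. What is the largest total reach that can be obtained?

B has the best ratio (9/3); taking only B gives at most 5×9 = 45 (stopped by the supply cap of 5).
Mixing does better — 5×B and 3×M: price 24 ≤ 25, reach 5·9 + 3·8 = 69.

69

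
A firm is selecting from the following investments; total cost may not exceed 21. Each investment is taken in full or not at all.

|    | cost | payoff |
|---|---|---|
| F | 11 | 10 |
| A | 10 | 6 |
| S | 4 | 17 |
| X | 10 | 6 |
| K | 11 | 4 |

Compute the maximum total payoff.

Take F and S: cost 11 + 4 = 15 ≤ 21, payoff 10 + 17 = 27.
No other feasible combination does better.

27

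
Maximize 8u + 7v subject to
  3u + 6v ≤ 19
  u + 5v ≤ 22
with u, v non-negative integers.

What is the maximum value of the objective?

(u,v)=(6,0): 3·6+6·0=18≤19, 1·6+5·0=6≤22, objective 48.
(u,v)=(5,0): 3·5+6·0=15≤19, 1·5+5·0=5≤22, objective 40.
The best lattice point is (6,0), giving 48.

48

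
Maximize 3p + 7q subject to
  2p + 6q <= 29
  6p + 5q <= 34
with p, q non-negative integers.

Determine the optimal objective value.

34

The continuous relaxation peaks at (2.27, 4.08) with value 35.35; rounding to a feasible lattice point costs some objective.
(p,q)=(2,4): 2·2+6·4=28≤29, 6·2+5·4=32≤34, objective 34.
(p,q)=(1,4): 2·1+6·4=26≤29, 6·1+5·4=26≤34, objective 31.
(p,q)=(3,3): 2·3+6·3=24≤29, 6·3+5·3=33≤34, objective 30.
No feasible integer point exceeds 34.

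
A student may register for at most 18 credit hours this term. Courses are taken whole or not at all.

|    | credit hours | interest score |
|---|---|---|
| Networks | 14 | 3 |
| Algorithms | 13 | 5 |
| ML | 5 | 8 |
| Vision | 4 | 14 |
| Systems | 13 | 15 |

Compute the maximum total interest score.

ML + Systems: credit hours 5 + 13 = 18 ≤ 18, interest score 8 + 15 = 23.
ML + Vision: credit hours 5 + 4 = 9 ≤ 18, interest score 8 + 14 = 22.
Vision + Systems: credit hours 4 + 13 = 17 ≤ 18, interest score 14 + 15 = 29.
Best is Vision and Systems with total interest score 29.

29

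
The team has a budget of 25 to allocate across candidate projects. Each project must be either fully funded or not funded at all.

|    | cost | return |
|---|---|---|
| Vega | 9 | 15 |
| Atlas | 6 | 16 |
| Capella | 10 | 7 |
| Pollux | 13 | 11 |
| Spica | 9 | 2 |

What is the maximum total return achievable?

38

Allowing fractional choices, the relaxed optimum would be about 39.5, but projects are indivisible.
Vega + Atlas: cost 9 + 6 = 15 ≤ 25, return 15 + 16 = 31.
Vega + Atlas + Capella: cost 9 + 6 + 10 = 25 ≤ 25, return 15 + 16 + 7 = 38.
Vega + Atlas + Spica: cost 9 + 6 + 9 = 24 ≤ 25, return 15 + 16 + 2 = 33.
Best is Vega, Atlas, and Capella with total return 38.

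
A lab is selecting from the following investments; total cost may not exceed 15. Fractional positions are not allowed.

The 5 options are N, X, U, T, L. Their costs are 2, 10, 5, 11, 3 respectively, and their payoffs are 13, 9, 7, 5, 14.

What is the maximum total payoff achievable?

This is an integer program with binary decision variables.
Take N, X, and L: cost 2 + 10 + 3 = 15 ≤ 15, payoff 13 + 9 + 14 = 36.
No other feasible combination does better.

36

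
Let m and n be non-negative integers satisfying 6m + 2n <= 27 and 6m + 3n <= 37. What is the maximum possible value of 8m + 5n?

(m,n)=(0,12) is feasible, giving 60.
(m,n)=(0,11) is feasible, giving 55.
No feasible integer point exceeds 60.

60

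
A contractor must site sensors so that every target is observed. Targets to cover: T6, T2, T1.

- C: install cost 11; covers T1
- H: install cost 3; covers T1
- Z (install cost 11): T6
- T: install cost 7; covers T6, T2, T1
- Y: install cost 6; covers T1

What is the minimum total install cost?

T alone covers T6, T2, T1 — every target.
Total install cost: 7.
No cover costs less than 7.

7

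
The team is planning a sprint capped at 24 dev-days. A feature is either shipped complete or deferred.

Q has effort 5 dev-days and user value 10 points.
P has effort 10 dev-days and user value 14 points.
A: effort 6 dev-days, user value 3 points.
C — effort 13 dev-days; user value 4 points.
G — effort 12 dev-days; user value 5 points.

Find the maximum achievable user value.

This is an integer program with binary decision variables.
Allowing fractional choices, the relaxed optimum would be about 28.2, but features are indivisible.
P + G: effort 10 + 12 = 22 ≤ 24, user value 14 + 5 = 19.
Q + P: effort 5 + 10 = 15 ≤ 24, user value 10 + 14 = 24.
Q + P + A: effort 5 + 10 + 6 = 21 ≤ 24, user value 10 + 14 + 3 = 27.
Best is Q, P, and A with total user value 27.

27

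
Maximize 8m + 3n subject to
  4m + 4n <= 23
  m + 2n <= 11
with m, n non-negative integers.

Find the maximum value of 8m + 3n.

The continuous relaxation peaks at (5.75, 0) with value 46.00; rounding to a feasible lattice point costs some objective.
(m,n)=(5,0): 4·5+4·0=20≤23, 1·5+2·0=5≤11, objective 40.
(m,n)=(4,1): 4·4+4·1=20≤23, 1·4+2·1=6≤11, objective 35.
(m,n)=(4,0): 4·4+4·0=16≤23, 1·4+2·0=4≤11, objective 32.
No feasible integer point exceeds 40.

40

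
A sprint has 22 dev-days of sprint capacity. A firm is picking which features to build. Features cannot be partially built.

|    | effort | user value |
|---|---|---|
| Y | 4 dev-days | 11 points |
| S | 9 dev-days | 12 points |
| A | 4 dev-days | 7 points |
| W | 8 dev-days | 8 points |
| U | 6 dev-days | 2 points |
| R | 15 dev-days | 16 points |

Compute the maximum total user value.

31

Take Y, S, and W: effort 4 + 9 + 8 = 21 ≤ 22, user value 11 + 12 + 8 = 31.
No other feasible combination does better.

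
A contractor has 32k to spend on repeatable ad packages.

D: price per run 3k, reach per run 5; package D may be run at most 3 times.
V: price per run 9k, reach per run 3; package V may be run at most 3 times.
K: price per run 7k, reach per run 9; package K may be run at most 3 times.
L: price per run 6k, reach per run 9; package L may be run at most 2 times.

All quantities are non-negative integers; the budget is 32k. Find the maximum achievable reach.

46

D has the best ratio (5/3); taking only D gives at most 3×5 = 15 (stopped by the supply cap of 3).
Mixing does better — 2×D, 2×K, and 2×L: price 32 ≤ 32, reach 2·5 + 2·9 + 2·9 = 46.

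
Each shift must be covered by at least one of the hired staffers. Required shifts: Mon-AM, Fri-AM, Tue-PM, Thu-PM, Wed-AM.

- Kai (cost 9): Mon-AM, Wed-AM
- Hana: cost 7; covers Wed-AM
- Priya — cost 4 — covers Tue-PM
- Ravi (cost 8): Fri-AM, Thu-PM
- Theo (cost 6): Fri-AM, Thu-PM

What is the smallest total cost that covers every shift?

19

Choose Kai, Priya, and Theo: together they cover Mon-AM, Fri-AM, Tue-PM, Thu-PM, Wed-AM — every shift.
Total cost: 9 + 4 + 6 = 19.
No cover costs less than 19.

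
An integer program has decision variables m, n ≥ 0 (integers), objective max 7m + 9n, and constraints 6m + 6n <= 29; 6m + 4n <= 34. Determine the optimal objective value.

36

Relaxing integrality, the LP optimum is 43.50 at (m,n) = (0, 4.83), which is not an integer point.
(m,n)=(0,4): 6·0+6·4=24≤29, 6·0+4·4=16≤34, objective 36.
(m,n)=(1,3): 6·1+6·3=24≤29, 6·1+4·3=18≤34, objective 34.
Maximum is 36 at (m,n)=(0,4).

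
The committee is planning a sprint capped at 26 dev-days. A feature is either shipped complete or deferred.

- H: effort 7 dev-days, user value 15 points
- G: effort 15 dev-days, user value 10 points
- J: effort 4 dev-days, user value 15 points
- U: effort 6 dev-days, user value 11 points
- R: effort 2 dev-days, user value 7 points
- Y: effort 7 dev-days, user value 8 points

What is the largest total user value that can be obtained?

56

This is a 0-1 knapsack instance.
H + J + U + Y: effort 7 + 4 + 6 + 7 = 24 ≤ 26, user value 15 + 15 + 11 + 8 = 49.
H + J + U + R + Y: effort 7 + 4 + 6 + 2 + 7 = 26 ≤ 26, user value 15 + 15 + 11 + 7 + 8 = 56.
Best is H, J, U, R, and Y with total user value 56.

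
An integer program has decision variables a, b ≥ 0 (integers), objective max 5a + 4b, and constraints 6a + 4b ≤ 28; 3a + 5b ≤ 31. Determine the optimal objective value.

26

Relaxing integrality, the LP optimum is 27.11 at (a,b) = (0.889, 5.67), which is not an integer point.
(a,b)=(2,4): 6·2+4·4=28≤28, 3·2+5·4=26≤31, objective 26.
(a,b)=(1,5): 6·1+4·5=26≤28, 3·1+5·5=28≤31, objective 25.
Maximum is 26 at (a,b)=(2,4).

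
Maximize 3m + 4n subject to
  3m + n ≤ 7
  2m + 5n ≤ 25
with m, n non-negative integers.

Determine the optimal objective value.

20

The continuous relaxation peaks at (0.769, 4.69) with value 21.08; rounding to a feasible lattice point costs some objective.
(m,n)=(0,5): 3·0+1·5=5≤7, 2·0+5·5=25≤25, objective 20.
(m,n)=(1,4): 3·1+1·4=7≤7, 2·1+5·4=22≤25, objective 19.
(m,n)=(0,4): 3·0+1·4=4≤7, 2·0+5·4=20≤25, objective 16.
(m,n)=(1,3): 3·1+1·3=6≤7, 2·1+5·3=17≤25, objective 15.
No feasible integer point exceeds 20.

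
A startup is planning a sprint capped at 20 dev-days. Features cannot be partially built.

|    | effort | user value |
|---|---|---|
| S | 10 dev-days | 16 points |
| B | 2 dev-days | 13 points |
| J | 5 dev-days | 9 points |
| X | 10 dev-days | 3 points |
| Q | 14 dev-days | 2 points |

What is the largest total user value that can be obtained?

38

This is a 0-1 knapsack instance.
Allowing fractional choices, the relaxed optimum would be about 38.9, but features are indivisible.
S + B: effort 10 + 2 = 12 ≤ 20, user value 16 + 13 = 29.
S + B + J: effort 10 + 2 + 5 = 17 ≤ 20, user value 16 + 13 + 9 = 38.
Best is S, B, and J with total user value 38.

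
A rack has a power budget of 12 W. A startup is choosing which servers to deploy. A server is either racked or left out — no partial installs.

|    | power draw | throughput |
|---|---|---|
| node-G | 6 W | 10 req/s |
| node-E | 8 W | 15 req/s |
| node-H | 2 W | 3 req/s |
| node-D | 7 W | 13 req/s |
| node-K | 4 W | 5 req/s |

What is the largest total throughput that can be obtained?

Allowing fractional choices, the relaxed optimum would be about 22.4, but servers are indivisible.
node-E + node-K: power draw 8 + 4 = 12 ≤ 12, throughput 15 + 5 = 20.
node-E + node-H: power draw 8 + 2 = 10 ≤ 12, throughput 15 + 3 = 18.
Best is node-E and node-K with total throughput 20.

20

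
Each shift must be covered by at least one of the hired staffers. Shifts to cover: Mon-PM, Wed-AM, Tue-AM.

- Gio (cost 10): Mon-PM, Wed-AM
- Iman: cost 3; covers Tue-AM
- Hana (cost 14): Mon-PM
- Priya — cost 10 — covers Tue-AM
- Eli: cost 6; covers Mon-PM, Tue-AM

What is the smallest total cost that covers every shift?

Choose Gio and Iman: together they cover Mon-PM, Wed-AM, Tue-AM — every shift.
Total cost: 10 + 3 = 13.
No cover costs less than 13.

13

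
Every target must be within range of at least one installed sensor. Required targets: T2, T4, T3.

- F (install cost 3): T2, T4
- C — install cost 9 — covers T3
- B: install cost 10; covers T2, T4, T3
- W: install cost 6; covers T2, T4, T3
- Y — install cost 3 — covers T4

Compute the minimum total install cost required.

6

This is a weighted set-cover instance.
The greedy cost-per-new-target heuristic would pick F and W for 9, but a cheaper cover exists.
W alone covers T2, T4, T3 — every target.
Total install cost: 6.
No cover costs less than 6.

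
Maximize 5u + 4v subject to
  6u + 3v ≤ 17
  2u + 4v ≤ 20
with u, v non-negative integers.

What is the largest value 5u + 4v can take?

20

(u,v)=(0,5): 6·0+3·5=15≤17, 2·0+4·5=20≤20, objective 20.
(u,v)=(1,3): 6·1+3·3=15≤17, 2·1+4·3=14≤20, objective 17.
(u,v)=(0,4): 6·0+3·4=12≤17, 2·0+4·4=16≤20, objective 16.
(u,v)=(0,3): 6·0+3·3=9≤17, 2·0+4·3=12≤20, objective 12.
Maximum is 20 at (u,v)=(0,5).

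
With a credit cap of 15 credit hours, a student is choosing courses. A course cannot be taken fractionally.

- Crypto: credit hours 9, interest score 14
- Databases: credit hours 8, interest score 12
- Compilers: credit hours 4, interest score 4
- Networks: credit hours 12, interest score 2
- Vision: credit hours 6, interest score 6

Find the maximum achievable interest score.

20

Take Crypto and Vision: credit hours 9 + 6 = 15 ≤ 15, interest score 14 + 6 = 20.
No other feasible combination does better.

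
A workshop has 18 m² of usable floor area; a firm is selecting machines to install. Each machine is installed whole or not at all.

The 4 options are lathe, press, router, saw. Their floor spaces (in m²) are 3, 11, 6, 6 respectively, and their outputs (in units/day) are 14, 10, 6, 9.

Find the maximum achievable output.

29

This is a 0-1 knapsack instance.
Allowing fractional choices, the relaxed optimum would be about 31.7, but machines are indivisible.
lathe + router + saw: floor space 3 + 6 + 6 = 15 ≤ 18, output 14 + 6 + 9 = 29.
lathe + saw: floor space 3 + 6 = 9 ≤ 18, output 14 + 9 = 23.
lathe + press: floor space 3 + 11 = 14 ≤ 18, output 14 + 10 = 24.
Best is lathe, router, and saw with total output 29.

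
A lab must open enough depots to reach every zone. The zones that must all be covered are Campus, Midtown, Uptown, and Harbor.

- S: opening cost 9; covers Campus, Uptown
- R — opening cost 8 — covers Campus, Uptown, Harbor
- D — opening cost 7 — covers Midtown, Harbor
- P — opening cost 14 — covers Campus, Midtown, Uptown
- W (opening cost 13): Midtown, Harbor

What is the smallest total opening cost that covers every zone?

Choose R and D: together they cover Campus, Midtown, Uptown, Harbor — every zone.
Total opening cost: 8 + 7 = 15.

15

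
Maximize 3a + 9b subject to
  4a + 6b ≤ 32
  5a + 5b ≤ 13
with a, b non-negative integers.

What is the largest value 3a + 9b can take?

18

The continuous relaxation peaks at (0, 2.6) with value 23.40; rounding to a feasible lattice point costs some objective.
(a,b)=(0,2): 4·0+6·2=12≤32, 5·0+5·2=10≤13, objective 18.
(a,b)=(1,1): 4·1+6·1=10≤32, 5·1+5·1=10≤13, objective 12.
(a,b)=(0,1): 4·0+6·1=6≤32, 5·0+5·1=5≤13, objective 9.
The best lattice point is (0,2), giving 18.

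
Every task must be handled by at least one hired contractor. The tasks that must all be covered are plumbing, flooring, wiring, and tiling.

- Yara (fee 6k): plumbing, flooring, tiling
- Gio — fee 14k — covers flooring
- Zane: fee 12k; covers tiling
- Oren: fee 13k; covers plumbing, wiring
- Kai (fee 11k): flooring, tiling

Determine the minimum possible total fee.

19

This is an integer covering problem.
Choose Yara and Oren: together they cover plumbing, flooring, wiring, tiling — every task.
Total fee: 6 + 13 = 19.
No cover costs less than 19.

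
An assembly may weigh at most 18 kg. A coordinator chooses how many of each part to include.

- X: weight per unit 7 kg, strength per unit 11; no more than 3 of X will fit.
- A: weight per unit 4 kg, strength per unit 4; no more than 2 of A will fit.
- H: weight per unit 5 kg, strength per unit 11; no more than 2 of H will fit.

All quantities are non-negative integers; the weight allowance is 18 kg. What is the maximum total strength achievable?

This is a bounded integer knapsack.
1×X and 2×H: weight 17 ≤ 18, strength 1·11 + 2·11 = 33.
2×A and 2×H: weight 18 ≤ 18, strength 2·4 + 2·11 = 30.
Best is 33.

33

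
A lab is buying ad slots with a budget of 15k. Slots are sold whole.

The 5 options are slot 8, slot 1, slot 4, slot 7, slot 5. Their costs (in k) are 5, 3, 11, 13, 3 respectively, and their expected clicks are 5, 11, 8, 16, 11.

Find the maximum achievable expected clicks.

27

Allowing fractional choices, the relaxed optimum would be about 33.1, but ad slots are indivisible.
slot 8 + slot 1 + slot 5: cost 5 + 3 + 3 = 11 ≤ 15, expected clicks 5 + 11 + 11 = 27.
slot 1 + slot 4: cost 3 + 11 = 14 ≤ 15, expected clicks 11 + 8 = 19.
slot 1 + slot 5: cost 3 + 3 = 6 ≤ 15, expected clicks 11 + 11 = 22.
Best is slot 8, slot 1, and slot 5 with total expected clicks 27.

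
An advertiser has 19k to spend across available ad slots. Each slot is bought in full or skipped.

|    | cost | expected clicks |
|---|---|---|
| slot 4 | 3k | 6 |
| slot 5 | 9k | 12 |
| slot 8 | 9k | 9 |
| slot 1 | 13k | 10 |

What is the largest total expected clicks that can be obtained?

21

This is an integer program with binary decision variables.
Take slot 5 and slot 8: cost 9 + 9 = 18 ≤ 19, expected clicks 12 + 9 = 21.
No other feasible combination does better.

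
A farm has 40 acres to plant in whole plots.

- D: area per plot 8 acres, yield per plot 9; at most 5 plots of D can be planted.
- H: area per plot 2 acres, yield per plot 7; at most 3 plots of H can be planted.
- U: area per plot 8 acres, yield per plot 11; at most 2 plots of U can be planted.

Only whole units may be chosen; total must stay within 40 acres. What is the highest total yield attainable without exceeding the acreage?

61

H has the best ratio (7/2); taking only H gives at most 3×7 = 21 (stopped by the supply cap of 3).
Mixing does better — 2×D, 3×H, and 2×U: area 38 ≤ 40, yield 2·9 + 3·7 + 2·11 = 61.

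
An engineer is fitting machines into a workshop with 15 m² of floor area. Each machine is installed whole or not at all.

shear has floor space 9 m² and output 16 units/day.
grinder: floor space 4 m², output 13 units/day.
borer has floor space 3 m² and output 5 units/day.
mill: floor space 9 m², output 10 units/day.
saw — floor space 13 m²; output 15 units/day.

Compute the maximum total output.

29

Allowing fractional choices, the relaxed optimum would be about 32.3, but machines are indivisible.
shear + grinder: floor space 9 + 4 = 13 ≤ 15, output 16 + 13 = 29.
shear + borer: floor space 9 + 3 = 12 ≤ 15, output 16 + 5 = 21.
grinder + mill: floor space 4 + 9 = 13 ≤ 15, output 13 + 10 = 23.
Best is shear and grinder with total output 29.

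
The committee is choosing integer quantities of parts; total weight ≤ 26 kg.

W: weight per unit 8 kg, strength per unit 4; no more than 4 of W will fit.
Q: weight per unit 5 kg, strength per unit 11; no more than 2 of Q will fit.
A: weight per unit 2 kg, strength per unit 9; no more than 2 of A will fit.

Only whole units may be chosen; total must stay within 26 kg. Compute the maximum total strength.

This is a bounded integer knapsack.
Take 1×W, 2×Q, and 2×A: weight 22 ≤ 26, strength 1·4 + 2·11 + 2·9 = 44.
A has the best ratio (9/2) and is taken to its limit of 2; remaining capacity is filled optimally with the others.

44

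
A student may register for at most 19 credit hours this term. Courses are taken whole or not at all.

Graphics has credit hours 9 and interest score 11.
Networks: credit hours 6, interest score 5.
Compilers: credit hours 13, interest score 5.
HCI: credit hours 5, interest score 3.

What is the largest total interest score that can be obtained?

Allowing fractional choices, the relaxed optimum would be about 18.4, but courses are indivisible.
Graphics + HCI: credit hours 9 + 5 = 14 ≤ 19, interest score 11 + 3 = 14.
Graphics + Networks: credit hours 9 + 6 = 15 ≤ 19, interest score 11 + 5 = 16.
Graphics: credit hours 9 ≤ 19, interest score 11.
Best is Graphics and Networks with total interest score 16.

16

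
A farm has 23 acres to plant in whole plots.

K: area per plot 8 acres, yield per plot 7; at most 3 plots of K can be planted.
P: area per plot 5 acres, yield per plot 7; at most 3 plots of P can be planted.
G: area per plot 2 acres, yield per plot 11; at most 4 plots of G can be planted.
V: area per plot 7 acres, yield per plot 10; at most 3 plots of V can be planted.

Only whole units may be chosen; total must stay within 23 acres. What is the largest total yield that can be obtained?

Take 3×P and 4×G: area 23 ≤ 23, yield 3·7 + 4·11 = 65.
G has the best ratio (11/2) and is taken to its limit of 4; remaining capacity is filled optimally with the others.

65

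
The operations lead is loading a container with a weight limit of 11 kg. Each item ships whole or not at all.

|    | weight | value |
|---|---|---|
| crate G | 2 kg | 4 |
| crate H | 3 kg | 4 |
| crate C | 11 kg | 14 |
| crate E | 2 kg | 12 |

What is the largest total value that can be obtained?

crate G + crate H + crate E: weight 2 + 3 + 2 = 7 ≤ 11, value 4 + 4 + 12 = 20.
crate G + crate E: weight 2 + 2 = 4 ≤ 11, value 4 + 12 = 16.
Best is crate G, crate H, and crate E with total value 20.

20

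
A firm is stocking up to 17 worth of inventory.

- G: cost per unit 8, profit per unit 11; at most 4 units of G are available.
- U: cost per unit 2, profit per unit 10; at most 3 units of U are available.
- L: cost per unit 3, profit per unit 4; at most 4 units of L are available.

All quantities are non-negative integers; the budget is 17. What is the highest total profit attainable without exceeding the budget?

45

This is a bounded integer knapsack.
U has the best ratio (10/2); taking only U gives at most 3×10 = 30 (stopped by the supply cap of 3).
Mixing does better — 1×G, 3×U, and 1×L: cost 17 ≤ 17, profit 1·11 + 3·10 + 1·4 = 45.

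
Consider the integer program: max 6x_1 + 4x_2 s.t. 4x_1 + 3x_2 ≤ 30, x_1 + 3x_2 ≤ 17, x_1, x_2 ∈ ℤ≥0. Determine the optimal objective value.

Relaxing integrality, the LP optimum is 45.00 at (x_1,x_2) = (7.5, 0), which is not an integer point.
(x_1,x_2)=(6,2): 4·6+3·2=30≤30, 1·6+3·2=12≤17, objective 44.
(x_1,x_2)=(7,0): 4·7+3·0=28≤30, 1·7+3·0=7≤17, objective 42.
(x_1,x_2)=(5,3): 4·5+3·3=29≤30, 1·5+3·3=14≤17, objective 42.
No feasible integer point exceeds 44.

44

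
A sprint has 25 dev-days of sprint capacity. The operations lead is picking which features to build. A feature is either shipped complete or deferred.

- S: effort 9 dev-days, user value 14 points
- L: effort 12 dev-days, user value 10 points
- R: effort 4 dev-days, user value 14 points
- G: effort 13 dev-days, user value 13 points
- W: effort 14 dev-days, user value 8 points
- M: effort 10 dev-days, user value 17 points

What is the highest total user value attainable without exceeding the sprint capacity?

This is a 0-1 knapsack instance.
Take S, R, and M: effort 9 + 4 + 10 = 23 ≤ 25, user value 14 + 14 + 17 = 45.
No other feasible combination does better.

45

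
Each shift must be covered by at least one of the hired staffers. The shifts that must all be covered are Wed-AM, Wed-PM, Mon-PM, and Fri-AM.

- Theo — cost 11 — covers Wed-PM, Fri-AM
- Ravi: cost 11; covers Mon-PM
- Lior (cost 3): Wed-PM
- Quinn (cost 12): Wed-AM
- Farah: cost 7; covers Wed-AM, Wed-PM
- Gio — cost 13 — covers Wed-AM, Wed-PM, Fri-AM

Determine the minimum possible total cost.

24

The greedy cost-per-new-shift heuristic would pick Lior, Gio, and Ravi for 27, but a cheaper cover exists.
Choose Ravi and Gio: together they cover Wed-AM, Wed-PM, Mon-PM, Fri-AM — every shift.
Total cost: 11 + 13 = 24.
No cover costs less than 24.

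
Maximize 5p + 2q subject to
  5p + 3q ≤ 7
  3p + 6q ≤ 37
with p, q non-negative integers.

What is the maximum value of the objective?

5

(p,q)=(1,0) is feasible, giving 5.
(p,q)=(0,1) is feasible, giving 2.
(p,q)=(0,0) is feasible, giving 0.
No feasible integer point exceeds 5.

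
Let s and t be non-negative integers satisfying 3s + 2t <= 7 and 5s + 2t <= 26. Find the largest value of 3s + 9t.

27

The continuous relaxation peaks at (0, 3.5) with value 31.50; rounding to a feasible lattice point costs some objective.
(s,t)=(0,3): 3·0+2·3=6≤7, 5·0+2·3=6≤26, objective 27.
(s,t)=(1,2): 3·1+2·2=7≤7, 5·1+2·2=9≤26, objective 21.
Maximum is 27 at (s,t)=(0,3).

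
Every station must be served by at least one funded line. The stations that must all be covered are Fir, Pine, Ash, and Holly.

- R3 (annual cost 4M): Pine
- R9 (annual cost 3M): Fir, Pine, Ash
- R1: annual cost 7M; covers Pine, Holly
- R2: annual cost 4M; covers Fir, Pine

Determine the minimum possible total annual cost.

This is an integer covering problem.
Choose R9 and R1: together they cover Fir, Pine, Ash, Holly — every station.
Total annual cost: 3 + 7 = 10.
No cover costs less than 10.

10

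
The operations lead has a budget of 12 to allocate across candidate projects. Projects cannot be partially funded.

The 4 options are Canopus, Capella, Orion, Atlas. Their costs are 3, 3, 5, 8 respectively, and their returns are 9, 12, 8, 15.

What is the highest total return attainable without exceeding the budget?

This is an integer program with binary decision variables.
Allowing fractional choices, the relaxed optimum would be about 32.2, but projects are indivisible.
Canopus + Capella + Orion: cost 3 + 3 + 5 = 11 ≤ 12, return 9 + 12 + 8 = 29.
Capella + Atlas: cost 3 + 8 = 11 ≤ 12, return 12 + 15 = 27.
Best is Canopus, Capella, and Orion with total return 29.

29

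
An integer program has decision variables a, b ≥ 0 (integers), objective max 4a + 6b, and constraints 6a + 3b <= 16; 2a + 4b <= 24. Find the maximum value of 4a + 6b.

30

The continuous relaxation peaks at (0, 5.33) with value 32.00; rounding to a feasible lattice point costs some objective.
(a,b)=(0,5): 6·0+3·5=15≤16, 2·0+4·5=20≤24, objective 30.
(a,b)=(0,4): 6·0+3·4=12≤16, 2·0+4·4=16≤24, objective 24.
Maximum is 30 at (a,b)=(0,5).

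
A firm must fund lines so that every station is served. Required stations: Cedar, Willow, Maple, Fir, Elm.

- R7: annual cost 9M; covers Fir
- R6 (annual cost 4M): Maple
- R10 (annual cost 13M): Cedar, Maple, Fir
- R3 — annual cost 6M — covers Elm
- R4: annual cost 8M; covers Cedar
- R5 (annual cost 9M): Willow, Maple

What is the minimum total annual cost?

28

The greedy cost-per-new-station heuristic would pick R6, R3, R10, and R5 for 32, but a cheaper cover exists.
Choose R10, R3, and R5: together they cover Cedar, Willow, Maple, Fir, Elm — every station.
Total annual cost: 13 + 6 + 9 = 28.
No cover costs less than 28.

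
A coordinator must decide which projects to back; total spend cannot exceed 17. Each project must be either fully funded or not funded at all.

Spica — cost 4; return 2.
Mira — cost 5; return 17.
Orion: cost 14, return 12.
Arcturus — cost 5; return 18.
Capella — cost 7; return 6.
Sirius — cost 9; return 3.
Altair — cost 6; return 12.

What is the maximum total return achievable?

47

Take Mira, Arcturus, and Altair: cost 5 + 5 + 6 = 16 ≤ 17, return 17 + 18 + 12 = 47.
No other feasible combination does better.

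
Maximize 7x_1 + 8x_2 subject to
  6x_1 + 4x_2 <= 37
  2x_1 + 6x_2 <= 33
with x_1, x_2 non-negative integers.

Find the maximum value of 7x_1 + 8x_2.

53

(x_1,x_2)=(3,4) is feasible, giving 53.
(x_1,x_2)=(4,3) is feasible, giving 52.
Maximum is 53 at (x_1,x_2)=(3,4).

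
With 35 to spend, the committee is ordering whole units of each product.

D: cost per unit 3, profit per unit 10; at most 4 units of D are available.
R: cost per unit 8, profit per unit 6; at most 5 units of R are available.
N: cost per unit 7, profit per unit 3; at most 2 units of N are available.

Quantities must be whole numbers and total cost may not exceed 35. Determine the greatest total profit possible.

4×D, 1×R, and 2×N: cost 34 ≤ 35, profit 4·10 + 1·6 + 2·3 = 52.
4×D, 2×R, and 1×N: cost 35 ≤ 35, profit 4·10 + 2·6 + 1·3 = 55.
Best is 55.

55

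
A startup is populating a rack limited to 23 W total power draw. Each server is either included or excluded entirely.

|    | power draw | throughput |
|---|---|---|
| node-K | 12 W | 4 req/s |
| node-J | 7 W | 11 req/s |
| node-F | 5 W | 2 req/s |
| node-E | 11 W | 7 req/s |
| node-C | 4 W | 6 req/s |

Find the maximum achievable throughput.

node-J + node-E + node-C: power draw 7 + 11 + 4 = 22 ≤ 23, throughput 11 + 7 + 6 = 24.
node-K + node-J + node-C: power draw 12 + 7 + 4 = 23 ≤ 23, throughput 4 + 11 + 6 = 21.
Best is node-J, node-E, and node-C with total throughput 24.

24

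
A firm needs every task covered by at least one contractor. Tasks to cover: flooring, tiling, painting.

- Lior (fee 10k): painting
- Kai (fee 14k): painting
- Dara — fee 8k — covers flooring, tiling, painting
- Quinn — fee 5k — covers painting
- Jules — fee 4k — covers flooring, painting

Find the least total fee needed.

8

The greedy cost-per-new-task heuristic would pick Jules and Dara for 12, but a cheaper cover exists.
Dara alone covers flooring, tiling, painting — every task.
Total fee: 8.
No cover costs less than 8.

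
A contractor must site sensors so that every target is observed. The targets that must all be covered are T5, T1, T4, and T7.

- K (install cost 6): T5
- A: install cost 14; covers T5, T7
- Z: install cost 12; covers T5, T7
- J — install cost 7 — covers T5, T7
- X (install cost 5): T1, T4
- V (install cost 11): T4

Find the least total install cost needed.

12

Choose J and X: together they cover T5, T1, T4, T7 — every target.
Total install cost: 7 + 5 = 12.
No cover costs less than 12.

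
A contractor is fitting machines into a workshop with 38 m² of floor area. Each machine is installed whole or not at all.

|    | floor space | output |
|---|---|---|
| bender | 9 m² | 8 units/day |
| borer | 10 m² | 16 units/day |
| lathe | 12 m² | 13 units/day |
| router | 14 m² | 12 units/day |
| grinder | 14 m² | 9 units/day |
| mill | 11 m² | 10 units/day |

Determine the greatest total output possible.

41

borer + lathe + router: floor space 10 + 12 + 14 = 36 ≤ 38, output 16 + 13 + 12 = 41.
borer + lathe + mill: floor space 10 + 12 + 11 = 33 ≤ 38, output 16 + 13 + 10 = 39.
Best is borer, lathe, and router with total output 41.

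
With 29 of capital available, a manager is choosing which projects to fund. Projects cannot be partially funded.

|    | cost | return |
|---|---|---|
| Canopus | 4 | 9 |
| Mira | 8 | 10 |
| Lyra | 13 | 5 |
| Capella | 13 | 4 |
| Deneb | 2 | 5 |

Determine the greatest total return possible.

Allowing fractional choices, the relaxed optimum would be about 29.6, but projects are indivisible.
Canopus + Mira + Capella + Deneb: cost 4 + 8 + 13 + 2 = 27 ≤ 29, return 9 + 10 + 4 + 5 = 28.
Canopus + Mira + Lyra + Deneb: cost 4 + 8 + 13 + 2 = 27 ≤ 29, return 9 + 10 + 5 + 5 = 29.
Canopus + Mira + Deneb: cost 4 + 8 + 2 = 14 ≤ 29, return 9 + 10 + 5 = 24.
Best is Canopus, Mira, Lyra, and Deneb with total return 29.

29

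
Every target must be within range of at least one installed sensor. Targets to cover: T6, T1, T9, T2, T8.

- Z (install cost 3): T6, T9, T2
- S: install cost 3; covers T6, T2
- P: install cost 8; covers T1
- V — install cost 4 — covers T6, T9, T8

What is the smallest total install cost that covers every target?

15

Choose Z, P, and V: together they cover T6, T1, T9, T2, T8 — every target.
Total install cost: 3 + 8 + 4 = 15.
No cover costs less than 15.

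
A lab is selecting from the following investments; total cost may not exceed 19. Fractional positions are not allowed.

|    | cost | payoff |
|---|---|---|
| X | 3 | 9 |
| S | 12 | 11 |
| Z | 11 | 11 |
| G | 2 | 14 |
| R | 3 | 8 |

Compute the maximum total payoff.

X + Z + G + R: cost 3 + 11 + 2 + 3 = 19 ≤ 19, payoff 9 + 11 + 14 + 8 = 42.
X + Z + G: cost 3 + 11 + 2 = 16 ≤ 19, payoff 9 + 11 + 14 = 34.
Best is X, Z, G, and R with total payoff 42.

42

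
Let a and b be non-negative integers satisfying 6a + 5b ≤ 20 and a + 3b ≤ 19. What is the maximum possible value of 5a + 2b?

15

Relaxing integrality, the LP optimum is 16.67 at (a,b) = (3.33, 0), which is not an integer point.
(a,b)=(3,0): 6·3+5·0=18≤20, 1·3+3·0=3≤19, objective 15.
(a,b)=(2,1): 6·2+5·1=17≤20, 1·2+3·1=5≤19, objective 12.
(a,b)=(2,0): 6·2+5·0=12≤20, 1·2+3·0=2≤19, objective 10.
No feasible integer point exceeds 15.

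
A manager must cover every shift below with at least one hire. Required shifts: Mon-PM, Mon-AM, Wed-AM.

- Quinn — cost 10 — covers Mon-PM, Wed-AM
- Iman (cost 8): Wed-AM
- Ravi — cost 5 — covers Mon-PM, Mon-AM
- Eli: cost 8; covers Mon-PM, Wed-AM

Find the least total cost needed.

This is a weighted set-cover instance.
Choose Iman and Ravi: together they cover Mon-PM, Mon-AM, Wed-AM — every shift.
Total cost: 8 + 5 = 13.
No cover costs less than 13.

13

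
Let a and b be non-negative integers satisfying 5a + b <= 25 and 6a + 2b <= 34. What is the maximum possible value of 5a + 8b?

136

(a,b)=(0,17): 5·0+1·17=17≤25, 6·0+2·17=34≤34, objective 136.
(a,b)=(0,16): 5·0+1·16=16≤25, 6·0+2·16=32≤34, objective 128.
The best lattice point is (0,17), giving 136.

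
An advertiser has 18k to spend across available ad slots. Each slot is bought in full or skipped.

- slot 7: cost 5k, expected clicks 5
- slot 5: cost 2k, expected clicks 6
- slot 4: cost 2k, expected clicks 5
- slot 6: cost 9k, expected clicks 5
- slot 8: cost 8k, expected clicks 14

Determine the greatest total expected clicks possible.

30

Take slot 7, slot 5, slot 4, and slot 8: cost 5 + 2 + 2 + 8 = 17 ≤ 18, expected clicks 5 + 6 + 5 + 14 = 30.
No other feasible combination does better.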